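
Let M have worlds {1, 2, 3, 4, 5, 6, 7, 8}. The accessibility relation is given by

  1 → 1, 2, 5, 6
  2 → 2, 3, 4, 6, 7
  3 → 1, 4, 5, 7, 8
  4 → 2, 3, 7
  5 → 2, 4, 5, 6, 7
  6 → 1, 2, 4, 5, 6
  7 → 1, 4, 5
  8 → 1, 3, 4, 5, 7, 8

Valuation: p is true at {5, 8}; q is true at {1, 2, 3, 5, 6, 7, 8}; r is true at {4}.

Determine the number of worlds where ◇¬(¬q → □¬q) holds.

6

1: successors {1, 2, 5, 6}; ¬(¬q → □¬q) there: 1:F, 2:F, 5:F, 6:F. ✗
2: successors {2, 3, 4, 6, 7}; ¬(¬q → □¬q) there: 2:F, 3:F, 4:T, 6:F, 7:F. ✓
3: successors {1, 4, 5, 7, 8}; ¬(¬q → □¬q) there: 1:F, 4:T, 5:F, 7:F, 8:F. ✓
4: successors {2, 3, 7}; ¬(¬q → □¬q) there: 2:F, 3:F, 7:F. ✗
5: successors {2, 4, 5, 6, 7}; ¬(¬q → □¬q) there: 2:F, 4:T, 5:F, 6:F, 7:F. ✓
6: successors {1, 2, 4, 5, 6}; ¬(¬q → □¬q) there: 1:F, 2:F, 4:T, 5:F, 6:F. ✓
7: successors {1, 4, 5}; ¬(¬q → □¬q) there: 1:F, 4:T, 5:F. ✓
8: successors {1, 3, 4, 5, 7, 8}; ¬(¬q → □¬q) there: 1:F, 3:F, 4:T, 5:F, 7:F, 8:F. ✓
Satisfying worlds: {2, 3, 5, 6, 7, 8}.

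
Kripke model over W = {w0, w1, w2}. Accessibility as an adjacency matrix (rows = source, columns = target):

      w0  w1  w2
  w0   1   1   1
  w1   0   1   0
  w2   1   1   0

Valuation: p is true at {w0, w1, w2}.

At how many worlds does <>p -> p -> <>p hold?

w0: <>p is T, p -> <>p is T. ✓
w1: <>p is T, p -> <>p is T. ✓
w2: <>p is T, p -> <>p is T. ✓
Satisfying worlds: {w0, w1, w2}.

3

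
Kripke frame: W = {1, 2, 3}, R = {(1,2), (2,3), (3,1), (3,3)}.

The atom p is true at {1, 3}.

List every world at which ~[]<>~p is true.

{1, 2, 3}

1: []<>~p is F. ✓
2: []<>~p is F. ✓
3: []<>~p is F. ✓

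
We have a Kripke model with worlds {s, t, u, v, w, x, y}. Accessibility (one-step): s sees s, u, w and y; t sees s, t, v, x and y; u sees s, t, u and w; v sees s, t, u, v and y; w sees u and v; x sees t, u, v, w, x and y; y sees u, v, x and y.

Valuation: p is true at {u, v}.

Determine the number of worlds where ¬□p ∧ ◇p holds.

s: ¬□p is T, ◇p is T. ✓
t: ¬□p is T, ◇p is T. ✓
u: ¬□p is T, ◇p is T. ✓
v: ¬□p is T, ◇p is T. ✓
w: ¬□p is F, ◇p is T. ✗
x: ¬□p is T, ◇p is T. ✓
y: ¬□p is T, ◇p is T. ✓
Satisfying worlds: {s, t, u, v, x, y}.

6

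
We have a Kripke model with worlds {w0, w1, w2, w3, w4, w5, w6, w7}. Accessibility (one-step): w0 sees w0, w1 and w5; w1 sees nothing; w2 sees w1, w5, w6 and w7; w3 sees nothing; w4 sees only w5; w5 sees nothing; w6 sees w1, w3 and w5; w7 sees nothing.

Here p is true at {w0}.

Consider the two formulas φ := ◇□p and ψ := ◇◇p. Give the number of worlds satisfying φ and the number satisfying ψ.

4 and 1

For ◇□p:
w0: successors {w0, w1, w5}; □p there: w0:F, w1:T, w5:T. ✓
w1: no successors, so ◇□p fails. ✗
w2: successors {w1, w5, w6, w7}; □p there: w1:T, w5:T, w6:F, w7:T. ✓
w3: no successors, so ◇□p fails. ✗
w4: successors {w5}; □p there: w5:T. ✓
w5: no successors, so ◇□p fails. ✗
w6: successors {w1, w3, w5}; □p there: w1:T, w3:T, w5:T. ✓
w7: no successors, so ◇□p fails. ✗
— 4 worlds.
For ◇◇p:
w0: successors {w0, w1, w5}; ◇p there: w0:T, w1:F, w5:F. ✓
w1: no successors, so ◇◇p fails. ✗
w2: successors {w1, w5, w6, w7}; ◇p there: w1:F, w5:F, w6:F, w7:F. ✗
w3: no successors, so ◇◇p fails. ✗
w4: successors {w5}; ◇p there: w5:F. ✗
w5: no successors, so ◇◇p fails. ✗
w6: successors {w1, w3, w5}; ◇p there: w1:F, w3:F, w5:F. ✗
w7: no successors, so ◇◇p fails. ✗
— 1 world.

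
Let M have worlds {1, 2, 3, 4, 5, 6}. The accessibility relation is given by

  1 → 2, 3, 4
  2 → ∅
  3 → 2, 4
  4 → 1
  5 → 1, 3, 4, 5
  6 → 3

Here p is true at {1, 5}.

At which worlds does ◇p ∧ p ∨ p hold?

{1, 5}

1: ◇p ∧ p is F, p is T. ✓
2: ◇p ∧ p is F, p is F. ✗
3: ◇p ∧ p is F, p is F. ✗
4: ◇p ∧ p is F, p is F. ✗
5: ◇p ∧ p is T, p is T. ✓
6: ◇p ∧ p is F, p is F. ✗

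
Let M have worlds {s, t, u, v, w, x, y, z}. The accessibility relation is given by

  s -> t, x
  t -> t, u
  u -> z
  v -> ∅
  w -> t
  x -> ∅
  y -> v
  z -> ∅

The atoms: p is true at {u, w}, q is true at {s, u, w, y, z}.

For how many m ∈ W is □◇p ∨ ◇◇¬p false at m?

s: □◇p is F, ◇◇¬p is T. ✓
t: □◇p is F, ◇◇¬p is T. ✓
u: □◇p is F, ◇◇¬p is F. ✗
v: □◇p is T, ◇◇¬p is F. ✓
w: □◇p is T, ◇◇¬p is T. ✓
x: □◇p is T, ◇◇¬p is F. ✓
y: □◇p is F, ◇◇¬p is F. ✗
z: □◇p is T, ◇◇¬p is F. ✓
Satisfying worlds: {s, t, v, w, x, z}.
So □◇p ∨ ◇◇¬p fails at the other 2 worlds.

2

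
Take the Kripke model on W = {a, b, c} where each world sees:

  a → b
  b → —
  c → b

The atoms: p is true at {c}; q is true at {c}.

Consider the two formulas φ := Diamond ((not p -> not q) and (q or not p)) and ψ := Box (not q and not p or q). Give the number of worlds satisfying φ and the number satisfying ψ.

2 and 3

For Diamond ((not p -> not q) and (q or not p)):
a: successors {b}; (not p -> not q) and (q or not p) there: b:T. ✓
b: no successors, so Diamond ((not p -> not q) and (q or not p)) fails. ✗
c: successors {b}; (not p -> not q) and (q or not p) there: b:T. ✓
— 2 worlds.
For Box (not q and not p or q):
a: successors {b}; not q and not p or q there: b:T. ✓
b: no successors, so Box (not q and not p or q) holds vacuously. ✓
c: successors {b}; not q and not p or q there: b:T. ✓
— 3 worlds.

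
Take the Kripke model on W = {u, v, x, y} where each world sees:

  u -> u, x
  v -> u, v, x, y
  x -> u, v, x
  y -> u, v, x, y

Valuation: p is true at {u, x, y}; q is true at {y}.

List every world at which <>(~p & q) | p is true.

u: <>(~p & q) is F, p is T. ✓
v: <>(~p & q) is F, p is F. ✗
x: <>(~p & q) is F, p is T. ✓
y: <>(~p & q) is F, p is T. ✓

{u, x, y}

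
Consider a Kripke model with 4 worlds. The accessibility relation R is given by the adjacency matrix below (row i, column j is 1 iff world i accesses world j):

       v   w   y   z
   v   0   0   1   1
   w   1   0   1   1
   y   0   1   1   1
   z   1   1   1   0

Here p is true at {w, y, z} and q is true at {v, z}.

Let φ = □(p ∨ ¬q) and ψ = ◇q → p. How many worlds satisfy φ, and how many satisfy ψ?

For □(p ∨ ¬q):
v: successors {y, z}; p ∨ ¬q there: y:T, z:T. ✓
w: successors {v, y, z}; p ∨ ¬q there: v:F, y:T, z:T. ✗
y: successors {w, y, z}; p ∨ ¬q there: w:T, y:T, z:T. ✓
z: successors {v, w, y}; p ∨ ¬q there: v:F, w:T, y:T. ✗
— 2 worlds.
For ◇q → p:
v: ◇q is T, p is F. ✗
w: ◇q is T, p is T. ✓
y: ◇q is T, p is T. ✓
z: ◇q is T, p is T. ✓
— 3 worlds.

2 and 3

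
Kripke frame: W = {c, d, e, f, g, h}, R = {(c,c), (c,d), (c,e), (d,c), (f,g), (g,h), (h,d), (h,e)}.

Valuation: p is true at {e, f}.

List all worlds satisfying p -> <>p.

{c, d, g, h}

c: p is F, <>p is T. ✓
d: p is F, <>p is F. ✓
e: p is T, <>p is F. ✗
f: p is T, <>p is F. ✗
g: p is F, <>p is F. ✓
h: p is F, <>p is T. ✓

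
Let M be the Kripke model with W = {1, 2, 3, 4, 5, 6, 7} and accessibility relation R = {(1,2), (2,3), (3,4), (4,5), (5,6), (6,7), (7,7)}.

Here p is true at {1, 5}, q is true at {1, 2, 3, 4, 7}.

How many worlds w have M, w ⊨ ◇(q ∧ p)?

1: successors {2}; q ∧ p there: 2:F. ✗
2: successors {3}; q ∧ p there: 3:F. ✗
3: successors {4}; q ∧ p there: 4:F. ✗
4: successors {5}; q ∧ p there: 5:F. ✗
5: successors {6}; q ∧ p there: 6:F. ✗
6: successors {7}; q ∧ p there: 7:F. ✗
7: successors {7}; q ∧ p there: 7:F. ✗
Satisfying worlds: ∅.

0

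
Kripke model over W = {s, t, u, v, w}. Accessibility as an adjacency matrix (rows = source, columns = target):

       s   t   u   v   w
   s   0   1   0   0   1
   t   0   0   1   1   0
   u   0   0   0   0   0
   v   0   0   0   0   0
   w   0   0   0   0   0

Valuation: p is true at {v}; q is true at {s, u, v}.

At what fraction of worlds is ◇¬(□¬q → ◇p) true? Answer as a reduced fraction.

2/5

s: successors {t, w}; ¬(□¬q → ◇p) there: t:F, w:T. ✓
t: successors {u, v}; ¬(□¬q → ◇p) there: u:T, v:T. ✓
u: no successors, so ◇¬(□¬q → ◇p) fails. ✗
v: no successors, so ◇¬(□¬q → ◇p) fails. ✗
w: no successors, so ◇¬(□¬q → ◇p) fails. ✗
That's 2 of 5 worlds, so 2/5.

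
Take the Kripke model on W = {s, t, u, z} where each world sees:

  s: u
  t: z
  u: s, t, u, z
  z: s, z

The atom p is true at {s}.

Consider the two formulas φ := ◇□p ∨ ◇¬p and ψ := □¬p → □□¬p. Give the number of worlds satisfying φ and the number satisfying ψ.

4 and 2

For ◇□p ∨ ◇¬p:
s: ◇□p is F, ◇¬p is T. ✓
t: ◇□p is F, ◇¬p is T. ✓
u: ◇□p is F, ◇¬p is T. ✓
z: ◇□p is F, ◇¬p is T. ✓
— 4 worlds.
For □¬p → □□¬p:
s: □¬p is T, □□¬p is F. ✗
t: □¬p is T, □□¬p is F. ✗
u: □¬p is F, □□¬p is F. ✓
z: □¬p is F, □□¬p is F. ✓
— 2 worlds.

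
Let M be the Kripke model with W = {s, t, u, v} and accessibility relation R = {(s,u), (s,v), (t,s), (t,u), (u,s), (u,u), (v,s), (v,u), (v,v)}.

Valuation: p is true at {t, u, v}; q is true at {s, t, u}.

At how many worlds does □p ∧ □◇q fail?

s: □p is T, □◇q is T. ✓
t: □p is F, □◇q is T. ✗
u: □p is F, □◇q is T. ✗
v: □p is F, □◇q is T. ✗
Satisfying worlds: {s}.
So □p ∧ □◇q fails at the other 3 worlds.

3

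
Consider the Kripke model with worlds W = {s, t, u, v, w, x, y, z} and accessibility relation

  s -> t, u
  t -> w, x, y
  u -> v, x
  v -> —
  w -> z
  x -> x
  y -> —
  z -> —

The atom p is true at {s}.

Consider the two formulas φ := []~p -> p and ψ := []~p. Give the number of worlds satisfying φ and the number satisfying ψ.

1 and 8

For []~p -> p:
s: []~p is T, p is T. ✓
t: []~p is T, p is F. ✗
u: []~p is T, p is F. ✗
v: []~p is T, p is F. ✗
w: []~p is T, p is F. ✗
x: []~p is T, p is F. ✗
y: []~p is T, p is F. ✗
z: []~p is T, p is F. ✗
— 1 world.
For []~p:
s: successors {t, u}; ~p there: t:T, u:T. ✓
t: successors {w, x, y}; ~p there: w:T, x:T, y:T. ✓
u: successors {v, x}; ~p there: v:T, x:T. ✓
v: no successors, so []~p holds vacuously. ✓
w: successors {z}; ~p there: z:T. ✓
x: successors {x}; ~p there: x:T. ✓
y: no successors, so []~p holds vacuously. ✓
z: no successors, so []~p holds vacuously. ✓
— 8 worlds.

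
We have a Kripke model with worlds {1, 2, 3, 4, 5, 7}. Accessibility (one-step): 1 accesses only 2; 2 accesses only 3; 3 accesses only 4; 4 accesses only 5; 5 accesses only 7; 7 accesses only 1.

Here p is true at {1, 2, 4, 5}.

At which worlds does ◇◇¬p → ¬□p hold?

{2, 3, 5, 7}

1: ◇◇¬p is T, ¬□p is F. ✗
2: ◇◇¬p is F, ¬□p is T. ✓
3: ◇◇¬p is F, ¬□p is F. ✓
4: ◇◇¬p is T, ¬□p is F. ✗
5: ◇◇¬p is F, ¬□p is T. ✓
7: ◇◇¬p is F, ¬□p is F. ✓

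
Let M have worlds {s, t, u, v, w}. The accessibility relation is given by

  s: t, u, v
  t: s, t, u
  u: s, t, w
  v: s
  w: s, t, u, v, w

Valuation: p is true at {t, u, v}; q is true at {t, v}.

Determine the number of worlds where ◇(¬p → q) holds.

4

s: successors {t, u, v}; ¬p → q there: t:T, u:T, v:T. ✓
t: successors {s, t, u}; ¬p → q there: s:F, t:T, u:T. ✓
u: successors {s, t, w}; ¬p → q there: s:F, t:T, w:F. ✓
v: successors {s}; ¬p → q there: s:F. ✗
w: successors {s, t, u, v, w}; ¬p → q there: s:F, t:T, u:T, v:T, w:F. ✓
Satisfying worlds: {s, t, u, w}.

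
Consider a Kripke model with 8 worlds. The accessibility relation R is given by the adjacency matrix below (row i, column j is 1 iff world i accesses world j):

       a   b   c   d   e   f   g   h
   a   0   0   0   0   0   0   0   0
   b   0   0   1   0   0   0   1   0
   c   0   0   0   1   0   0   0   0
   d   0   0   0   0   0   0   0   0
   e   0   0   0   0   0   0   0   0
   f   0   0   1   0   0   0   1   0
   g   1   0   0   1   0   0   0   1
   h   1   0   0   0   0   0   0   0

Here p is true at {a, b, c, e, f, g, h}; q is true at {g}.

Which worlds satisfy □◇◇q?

a: no successors, so □◇◇q holds vacuously. ✓
b: successors {c, g}; ◇◇q there: c:F, g:F. ✗
c: successors {d}; ◇◇q there: d:F. ✗
d: no successors, so □◇◇q holds vacuously. ✓
e: no successors, so □◇◇q holds vacuously. ✓
f: successors {c, g}; ◇◇q there: c:F, g:F. ✗
g: successors {a, d, h}; ◇◇q there: a:F, d:F, h:F. ✗
h: successors {a}; ◇◇q there: a:F. ✗

{a, d, e}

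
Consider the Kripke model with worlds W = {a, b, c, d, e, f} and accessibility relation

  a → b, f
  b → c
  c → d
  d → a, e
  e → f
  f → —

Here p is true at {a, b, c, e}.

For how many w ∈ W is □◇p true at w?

2

a: successors {b, f}; ◇p there: b:T, f:F. ✗
b: successors {c}; ◇p there: c:F. ✗
c: successors {d}; ◇p there: d:T. ✓
d: successors {a, e}; ◇p there: a:T, e:F. ✗
e: successors {f}; ◇p there: f:F. ✗
f: no successors, so □◇p holds vacuously. ✓
Satisfying worlds: {c, f}.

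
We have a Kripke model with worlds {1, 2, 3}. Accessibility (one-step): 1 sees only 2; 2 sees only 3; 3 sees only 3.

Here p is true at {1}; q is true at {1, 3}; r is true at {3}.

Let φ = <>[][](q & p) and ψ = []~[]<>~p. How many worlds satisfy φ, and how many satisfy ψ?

For <>[][](q & p):
1: successors {2}; [][](q & p) there: 2:F. ✗
2: successors {3}; [][](q & p) there: 3:F. ✗
3: successors {3}; [][](q & p) there: 3:F. ✗
— 0 worlds.
For []~[]<>~p:
1: successors {2}; ~[]<>~p there: 2:F. ✗
2: successors {3}; ~[]<>~p there: 3:F. ✗
3: successors {3}; ~[]<>~p there: 3:F. ✗
— 0 worlds.

0 and 0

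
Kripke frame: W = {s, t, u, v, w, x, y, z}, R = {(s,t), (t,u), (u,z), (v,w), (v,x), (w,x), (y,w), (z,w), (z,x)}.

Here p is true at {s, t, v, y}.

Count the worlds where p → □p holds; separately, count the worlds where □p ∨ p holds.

5 and 5

For p → □p:
s: p is T, □p is T. ✓
t: p is T, □p is F. ✗
u: p is F, □p is F. ✓
v: p is T, □p is F. ✗
w: p is F, □p is F. ✓
x: p is F, □p is T. ✓
y: p is T, □p is F. ✗
z: p is F, □p is F. ✓
— 5 worlds.
For □p ∨ p:
s: □p is T, p is T. ✓
t: □p is F, p is T. ✓
u: □p is F, p is F. ✗
v: □p is F, p is T. ✓
w: □p is F, p is F. ✗
x: □p is T, p is F. ✓
y: □p is F, p is T. ✓
z: □p is F, p is F. ✗
— 5 worlds.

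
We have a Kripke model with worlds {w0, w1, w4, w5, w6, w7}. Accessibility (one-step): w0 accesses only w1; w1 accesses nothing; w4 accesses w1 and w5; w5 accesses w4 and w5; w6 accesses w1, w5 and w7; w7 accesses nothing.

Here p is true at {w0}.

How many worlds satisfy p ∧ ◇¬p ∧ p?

1

w0: p ∧ ◇¬p is T, p is T. ✓
w1: p ∧ ◇¬p is F, p is F. ✗
w4: p ∧ ◇¬p is F, p is F. ✗
w5: p ∧ ◇¬p is F, p is F. ✗
w6: p ∧ ◇¬p is F, p is F. ✗
w7: p ∧ ◇¬p is F, p is F. ✗
Satisfying worlds: {w0}.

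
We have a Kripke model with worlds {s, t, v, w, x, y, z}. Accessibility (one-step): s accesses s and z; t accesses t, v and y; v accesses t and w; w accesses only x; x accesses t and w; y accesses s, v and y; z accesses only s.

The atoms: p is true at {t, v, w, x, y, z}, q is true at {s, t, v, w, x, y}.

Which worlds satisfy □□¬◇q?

∅

s: successors {s, z}; □¬◇q there: s:F, z:F. ✗
t: successors {t, v, y}; □¬◇q there: t:F, v:F, y:F. ✗
v: successors {t, w}; □¬◇q there: t:F, w:F. ✗
w: successors {x}; □¬◇q there: x:F. ✗
x: successors {t, w}; □¬◇q there: t:F, w:F. ✗
y: successors {s, v, y}; □¬◇q there: s:F, v:F, y:F. ✗
z: successors {s}; □¬◇q there: s:F. ✗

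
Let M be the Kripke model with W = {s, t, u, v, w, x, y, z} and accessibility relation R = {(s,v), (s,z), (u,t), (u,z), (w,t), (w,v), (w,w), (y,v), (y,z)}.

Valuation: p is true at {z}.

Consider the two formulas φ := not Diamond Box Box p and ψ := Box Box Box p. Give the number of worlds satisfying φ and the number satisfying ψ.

4 and 7

For not Diamond Box Box p:
s: Diamond Box Box p is T. ✗
t: Diamond Box Box p is F. ✓
u: Diamond Box Box p is T. ✗
v: Diamond Box Box p is F. ✓
w: Diamond Box Box p is T. ✗
x: Diamond Box Box p is F. ✓
y: Diamond Box Box p is T. ✗
z: Diamond Box Box p is F. ✓
— 4 worlds.
For Box Box Box p:
s: successors {v, z}; Box Box p there: v:T, z:T. ✓
t: no successors, so Box Box Box p holds vacuously. ✓
u: successors {t, z}; Box Box p there: t:T, z:T. ✓
v: no successors, so Box Box Box p holds vacuously. ✓
w: successors {t, v, w}; Box Box p there: t:T, v:T, w:F. ✗
x: no successors, so Box Box Box p holds vacuously. ✓
y: successors {v, z}; Box Box p there: v:T, z:T. ✓
z: no successors, so Box Box Box p holds vacuously. ✓
— 7 worlds.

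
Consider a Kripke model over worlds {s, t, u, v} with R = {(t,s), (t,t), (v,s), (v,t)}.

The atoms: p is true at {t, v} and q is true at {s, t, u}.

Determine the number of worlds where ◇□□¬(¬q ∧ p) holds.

s: no successors, so ◇□□¬(¬q ∧ p) fails. ✗
t: successors {s, t}; □□¬(¬q ∧ p) there: s:T, t:T. ✓
u: no successors, so ◇□□¬(¬q ∧ p) fails. ✗
v: successors {s, t}; □□¬(¬q ∧ p) there: s:T, t:T. ✓
Satisfying worlds: {t, v}.

2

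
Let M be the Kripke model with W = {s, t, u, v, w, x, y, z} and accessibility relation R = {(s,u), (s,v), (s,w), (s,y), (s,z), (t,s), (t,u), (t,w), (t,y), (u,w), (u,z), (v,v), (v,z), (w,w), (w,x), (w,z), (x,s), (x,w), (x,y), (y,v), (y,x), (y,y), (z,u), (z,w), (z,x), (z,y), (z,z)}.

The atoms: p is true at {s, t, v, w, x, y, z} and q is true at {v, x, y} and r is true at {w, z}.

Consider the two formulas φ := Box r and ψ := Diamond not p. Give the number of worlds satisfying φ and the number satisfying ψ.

For Box r:
s: successors {u, v, w, y, z}; r there: u:F, v:F, w:T, y:F, z:T. ✗
t: successors {s, u, w, y}; r there: s:F, u:F, w:T, y:F. ✗
u: successors {w, z}; r there: w:T, z:T. ✓
v: successors {v, z}; r there: v:F, z:T. ✗
w: successors {w, x, z}; r there: w:T, x:F, z:T. ✗
x: successors {s, w, y}; r there: s:F, w:T, y:F. ✗
y: successors {v, x, y}; r there: v:F, x:F, y:F. ✗
z: successors {u, w, x, y, z}; r there: u:F, w:T, x:F, y:F, z:T. ✗
— 1 world.
For Diamond not p:
s: successors {u, v, w, y, z}; not p there: u:T, v:F, w:F, y:F, z:F. ✓
t: successors {s, u, w, y}; not p there: s:F, u:T, w:F, y:F. ✓
u: successors {w, z}; not p there: w:F, z:F. ✗
v: successors {v, z}; not p there: v:F, z:F. ✗
w: successors {w, x, z}; not p there: w:F, x:F, z:F. ✗
x: successors {s, w, y}; not p there: s:F, w:F, y:F. ✗
y: successors {v, x, y}; not p there: v:F, x:F, y:F. ✗
z: successors {u, w, x, y, z}; not p there: u:T, w:F, x:F, y:F, z:F. ✓
— 3 worlds.

1 and 3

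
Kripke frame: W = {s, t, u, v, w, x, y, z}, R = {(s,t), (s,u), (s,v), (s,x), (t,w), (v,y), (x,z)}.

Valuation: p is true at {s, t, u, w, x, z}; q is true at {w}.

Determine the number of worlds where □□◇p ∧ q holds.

s: □□◇p is F, q is F. ✗
t: □□◇p is T, q is F. ✗
u: □□◇p is T, q is F. ✗
v: □□◇p is T, q is F. ✗
w: □□◇p is T, q is T. ✓
x: □□◇p is T, q is F. ✗
y: □□◇p is T, q is F. ✗
z: □□◇p is T, q is F. ✗
Satisfying worlds: {w}.

1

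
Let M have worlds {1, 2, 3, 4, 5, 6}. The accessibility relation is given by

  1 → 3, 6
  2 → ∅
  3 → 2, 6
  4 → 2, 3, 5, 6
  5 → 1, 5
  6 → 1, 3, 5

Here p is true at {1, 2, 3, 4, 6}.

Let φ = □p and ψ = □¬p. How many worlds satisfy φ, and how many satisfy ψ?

3 and 1

For □p:
1: successors {3, 6}; p there: 3:T, 6:T. ✓
2: no successors, so □p holds vacuously. ✓
3: successors {2, 6}; p there: 2:T, 6:T. ✓
4: successors {2, 3, 5, 6}; p there: 2:T, 3:T, 5:F, 6:T. ✗
5: successors {1, 5}; p there: 1:T, 5:F. ✗
6: successors {1, 3, 5}; p there: 1:T, 3:T, 5:F. ✗
— 3 worlds.
For □¬p:
1: successors {3, 6}; ¬p there: 3:F, 6:F. ✗
2: no successors, so □¬p holds vacuously. ✓
3: successors {2, 6}; ¬p there: 2:F, 6:F. ✗
4: successors {2, 3, 5, 6}; ¬p there: 2:F, 3:F, 5:T, 6:F. ✗
5: successors {1, 5}; ¬p there: 1:F, 5:T. ✗
6: successors {1, 3, 5}; ¬p there: 1:F, 3:F, 5:T. ✗
— 1 world.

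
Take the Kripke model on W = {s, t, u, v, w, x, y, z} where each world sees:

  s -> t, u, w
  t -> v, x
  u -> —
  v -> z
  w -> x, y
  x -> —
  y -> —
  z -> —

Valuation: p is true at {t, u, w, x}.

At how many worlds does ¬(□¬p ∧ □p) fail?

s: □¬p ∧ □p is F. ✓
t: □¬p ∧ □p is F. ✓
u: □¬p ∧ □p is T. ✗
v: □¬p ∧ □p is F. ✓
w: □¬p ∧ □p is F. ✓
x: □¬p ∧ □p is T. ✗
y: □¬p ∧ □p is T. ✗
z: □¬p ∧ □p is T. ✗
Satisfying worlds: {s, t, v, w}.
So ¬(□¬p ∧ □p) fails at the other 4 worlds.

4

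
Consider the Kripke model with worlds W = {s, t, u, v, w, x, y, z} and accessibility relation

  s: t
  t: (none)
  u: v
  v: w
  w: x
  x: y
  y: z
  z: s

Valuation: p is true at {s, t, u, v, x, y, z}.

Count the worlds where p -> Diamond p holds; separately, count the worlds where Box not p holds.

6 and 2

For p -> Diamond p:
s: p is T, Diamond p is T. ✓
t: p is T, Diamond p is F. ✗
u: p is T, Diamond p is T. ✓
v: p is T, Diamond p is F. ✗
w: p is F, Diamond p is T. ✓
x: p is T, Diamond p is T. ✓
y: p is T, Diamond p is T. ✓
z: p is T, Diamond p is T. ✓
— 6 worlds.
For Box not p:
s: successors {t}; not p there: t:F. ✗
t: no successors, so Box not p holds vacuously. ✓
u: successors {v}; not p there: v:F. ✗
v: successors {w}; not p there: w:T. ✓
w: successors {x}; not p there: x:F. ✗
x: successors {y}; not p there: y:F. ✗
y: successors {z}; not p there: z:F. ✗
z: successors {s}; not p there: s:F. ✗
— 2 worlds.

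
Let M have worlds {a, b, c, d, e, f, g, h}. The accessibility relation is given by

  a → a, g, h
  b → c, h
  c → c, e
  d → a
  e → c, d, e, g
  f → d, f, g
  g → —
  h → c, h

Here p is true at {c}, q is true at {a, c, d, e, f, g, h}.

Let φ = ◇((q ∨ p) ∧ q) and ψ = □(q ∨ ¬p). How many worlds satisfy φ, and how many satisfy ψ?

For ◇((q ∨ p) ∧ q):
a: successors {a, g, h}; (q ∨ p) ∧ q there: a:T, g:T, h:T. ✓
b: successors {c, h}; (q ∨ p) ∧ q there: c:T, h:T. ✓
c: successors {c, e}; (q ∨ p) ∧ q there: c:T, e:T. ✓
d: successors {a}; (q ∨ p) ∧ q there: a:T. ✓
e: successors {c, d, e, g}; (q ∨ p) ∧ q there: c:T, d:T, e:T, g:T. ✓
f: successors {d, f, g}; (q ∨ p) ∧ q there: d:T, f:T, g:T. ✓
g: no successors, so ◇((q ∨ p) ∧ q) fails. ✗
h: successors {c, h}; (q ∨ p) ∧ q there: c:T, h:T. ✓
— 7 worlds.
For □(q ∨ ¬p):
a: successors {a, g, h}; q ∨ ¬p there: a:T, g:T, h:T. ✓
b: successors {c, h}; q ∨ ¬p there: c:T, h:T. ✓
c: successors {c, e}; q ∨ ¬p there: c:T, e:T. ✓
d: successors {a}; q ∨ ¬p there: a:T. ✓
e: successors {c, d, e, g}; q ∨ ¬p there: c:T, d:T, e:T, g:T. ✓
f: successors {d, f, g}; q ∨ ¬p there: d:T, f:T, g:T. ✓
g: no successors, so □(q ∨ ¬p) holds vacuously. ✓
h: successors {c, h}; q ∨ ¬p there: c:T, h:T. ✓
— 8 worlds.

7 and 8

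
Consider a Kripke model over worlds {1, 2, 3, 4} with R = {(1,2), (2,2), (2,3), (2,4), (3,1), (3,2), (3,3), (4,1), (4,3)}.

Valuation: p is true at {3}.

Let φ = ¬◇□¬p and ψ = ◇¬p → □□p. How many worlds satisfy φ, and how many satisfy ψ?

2 and 0

For ¬◇□¬p:
1: ◇□¬p is F. ✓
2: ◇□¬p is F. ✓
3: ◇□¬p is T. ✗
4: ◇□¬p is T. ✗
— 2 worlds.
For ◇¬p → □□p:
1: ◇¬p is T, □□p is F. ✗
2: ◇¬p is T, □□p is F. ✗
3: ◇¬p is T, □□p is F. ✗
4: ◇¬p is T, □□p is F. ✗
— 0 worlds.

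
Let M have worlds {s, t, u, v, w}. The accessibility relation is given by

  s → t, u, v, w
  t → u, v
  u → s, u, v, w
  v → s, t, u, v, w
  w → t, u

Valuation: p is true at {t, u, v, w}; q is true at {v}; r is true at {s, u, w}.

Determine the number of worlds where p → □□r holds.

1

s: p is F, □□r is F. ✓
t: p is T, □□r is F. ✗
u: p is T, □□r is F. ✗
v: p is T, □□r is F. ✗
w: p is T, □□r is F. ✗
Satisfying worlds: {s}.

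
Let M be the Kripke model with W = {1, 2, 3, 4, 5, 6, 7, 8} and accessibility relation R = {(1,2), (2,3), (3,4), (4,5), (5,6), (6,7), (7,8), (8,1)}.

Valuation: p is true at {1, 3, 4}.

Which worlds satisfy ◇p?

{2, 3, 8}

1: successors {2}; p there: 2:F. ✗
2: successors {3}; p there: 3:T. ✓
3: successors {4}; p there: 4:T. ✓
4: successors {5}; p there: 5:F. ✗
5: successors {6}; p there: 6:F. ✗
6: successors {7}; p there: 7:F. ✗
7: successors {8}; p there: 8:F. ✗
8: successors {1}; p there: 1:T. ✓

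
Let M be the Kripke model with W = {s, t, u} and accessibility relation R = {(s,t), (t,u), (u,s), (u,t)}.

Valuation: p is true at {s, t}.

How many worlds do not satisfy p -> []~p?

s: p is T, []~p is F. ✗
t: p is T, []~p is T. ✓
u: p is F, []~p is F. ✓
Satisfying worlds: {t, u}.
So p -> []~p fails at the other 1 world.

1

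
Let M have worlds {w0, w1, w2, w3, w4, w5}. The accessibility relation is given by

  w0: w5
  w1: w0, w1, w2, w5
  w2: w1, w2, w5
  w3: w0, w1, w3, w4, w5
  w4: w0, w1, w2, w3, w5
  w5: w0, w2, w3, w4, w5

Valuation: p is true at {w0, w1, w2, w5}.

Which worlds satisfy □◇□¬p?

w0: successors {w5}; ◇□¬p there: w5:F. ✗
w1: successors {w0, w1, w2, w5}; ◇□¬p there: w0:F, w1:F, w2:F, w5:F. ✗
w2: successors {w1, w2, w5}; ◇□¬p there: w1:F, w2:F, w5:F. ✗
w3: successors {w0, w1, w3, w4, w5}; ◇□¬p there: w0:F, w1:F, w3:F, w4:F, w5:F. ✗
w4: successors {w0, w1, w2, w3, w5}; ◇□¬p there: w0:F, w1:F, w2:F, w3:F, w5:F. ✗
w5: successors {w0, w2, w3, w4, w5}; ◇□¬p there: w0:F, w2:F, w3:F, w4:F, w5:F. ✗

∅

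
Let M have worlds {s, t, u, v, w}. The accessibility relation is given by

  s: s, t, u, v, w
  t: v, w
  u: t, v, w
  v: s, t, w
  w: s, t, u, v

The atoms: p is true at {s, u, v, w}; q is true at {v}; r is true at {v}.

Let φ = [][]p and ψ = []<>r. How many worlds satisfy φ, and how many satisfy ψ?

0 and 1

For [][]p:
s: successors {s, t, u, v, w}; []p there: s:F, t:T, u:F, v:F, w:F. ✗
t: successors {v, w}; []p there: v:F, w:F. ✗
u: successors {t, v, w}; []p there: t:T, v:F, w:F. ✗
v: successors {s, t, w}; []p there: s:F, t:T, w:F. ✗
w: successors {s, t, u, v}; []p there: s:F, t:T, u:F, v:F. ✗
— 0 worlds.
For []<>r:
s: successors {s, t, u, v, w}; <>r there: s:T, t:T, u:T, v:F, w:T. ✗
t: successors {v, w}; <>r there: v:F, w:T. ✗
u: successors {t, v, w}; <>r there: t:T, v:F, w:T. ✗
v: successors {s, t, w}; <>r there: s:T, t:T, w:T. ✓
w: successors {s, t, u, v}; <>r there: s:T, t:T, u:T, v:F. ✗
— 1 world.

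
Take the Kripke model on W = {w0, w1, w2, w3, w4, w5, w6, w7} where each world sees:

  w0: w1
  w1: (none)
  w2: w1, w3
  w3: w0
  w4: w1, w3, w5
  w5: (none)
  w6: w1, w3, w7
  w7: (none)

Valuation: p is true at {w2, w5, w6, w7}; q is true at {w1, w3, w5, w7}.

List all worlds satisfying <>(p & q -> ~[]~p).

{w0, w2, w3, w4, w6}

w0: successors {w1}; p & q -> ~[]~p there: w1:T. ✓
w1: no successors, so <>(p & q -> ~[]~p) fails. ✗
w2: successors {w1, w3}; p & q -> ~[]~p there: w1:T, w3:T. ✓
w3: successors {w0}; p & q -> ~[]~p there: w0:T. ✓
w4: successors {w1, w3, w5}; p & q -> ~[]~p there: w1:T, w3:T, w5:F. ✓
w5: no successors, so <>(p & q -> ~[]~p) fails. ✗
w6: successors {w1, w3, w7}; p & q -> ~[]~p there: w1:T, w3:T, w7:F. ✓
w7: no successors, so <>(p & q -> ~[]~p) fails. ✗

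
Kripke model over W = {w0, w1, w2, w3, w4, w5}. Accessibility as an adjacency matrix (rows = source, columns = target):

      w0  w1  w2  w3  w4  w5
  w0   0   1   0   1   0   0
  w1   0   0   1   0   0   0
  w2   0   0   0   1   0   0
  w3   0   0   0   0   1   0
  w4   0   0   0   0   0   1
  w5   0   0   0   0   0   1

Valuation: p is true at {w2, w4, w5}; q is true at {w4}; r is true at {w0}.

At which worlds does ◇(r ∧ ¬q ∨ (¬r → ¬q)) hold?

{w0, w1, w2, w4, w5}

w0: successors {w1, w3}; r ∧ ¬q ∨ (¬r → ¬q) there: w1:T, w3:T. ✓
w1: successors {w2}; r ∧ ¬q ∨ (¬r → ¬q) there: w2:T. ✓
w2: successors {w3}; r ∧ ¬q ∨ (¬r → ¬q) there: w3:T. ✓
w3: successors {w4}; r ∧ ¬q ∨ (¬r → ¬q) there: w4:F. ✗
w4: successors {w5}; r ∧ ¬q ∨ (¬r → ¬q) there: w5:T. ✓
w5: successors {w5}; r ∧ ¬q ∨ (¬r → ¬q) there: w5:T. ✓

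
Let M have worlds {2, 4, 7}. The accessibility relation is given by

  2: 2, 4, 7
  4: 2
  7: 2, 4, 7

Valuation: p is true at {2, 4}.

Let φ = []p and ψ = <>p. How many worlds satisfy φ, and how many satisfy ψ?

For []p:
2: successors {2, 4, 7}; p there: 2:T, 4:T, 7:F. ✗
4: successors {2}; p there: 2:T. ✓
7: successors {2, 4, 7}; p there: 2:T, 4:T, 7:F. ✗
— 1 world.
For <>p:
2: successors {2, 4, 7}; p there: 2:T, 4:T, 7:F. ✓
4: successors {2}; p there: 2:T. ✓
7: successors {2, 4, 7}; p there: 2:T, 4:T, 7:F. ✓
— 3 worlds.

1 and 3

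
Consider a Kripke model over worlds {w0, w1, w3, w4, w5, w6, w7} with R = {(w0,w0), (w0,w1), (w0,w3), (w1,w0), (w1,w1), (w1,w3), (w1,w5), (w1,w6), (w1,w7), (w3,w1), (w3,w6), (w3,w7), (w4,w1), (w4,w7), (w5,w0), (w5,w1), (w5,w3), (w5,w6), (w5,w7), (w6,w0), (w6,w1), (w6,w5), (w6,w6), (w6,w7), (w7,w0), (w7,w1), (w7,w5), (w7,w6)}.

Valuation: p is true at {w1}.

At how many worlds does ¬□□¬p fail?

0

w0: □□¬p is F. ✓
w1: □□¬p is F. ✓
w3: □□¬p is F. ✓
w4: □□¬p is F. ✓
w5: □□¬p is F. ✓
w6: □□¬p is F. ✓
w7: □□¬p is F. ✓
Satisfying worlds: {w0, w1, w3, w4, w5, w6, w7}.
So ¬□□¬p fails at the other 0 worlds.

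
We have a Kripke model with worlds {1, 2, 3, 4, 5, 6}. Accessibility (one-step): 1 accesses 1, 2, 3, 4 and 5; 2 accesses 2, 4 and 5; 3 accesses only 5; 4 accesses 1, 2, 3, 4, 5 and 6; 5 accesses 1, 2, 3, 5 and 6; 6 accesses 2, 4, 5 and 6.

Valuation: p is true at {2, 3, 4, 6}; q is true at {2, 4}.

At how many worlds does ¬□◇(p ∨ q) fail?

3

1: □◇(p ∨ q) is F. ✓
2: □◇(p ∨ q) is T. ✗
3: □◇(p ∨ q) is T. ✗
4: □◇(p ∨ q) is F. ✓
5: □◇(p ∨ q) is F. ✓
6: □◇(p ∨ q) is T. ✗
Satisfying worlds: {1, 4, 5}.
So ¬□◇(p ∨ q) fails at the other 3 worlds.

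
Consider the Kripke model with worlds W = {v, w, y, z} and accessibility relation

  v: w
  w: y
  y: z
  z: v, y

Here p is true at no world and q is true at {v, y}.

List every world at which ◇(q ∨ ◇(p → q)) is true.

{v, w, y, z}

v: successors {w}; q ∨ ◇(p → q) there: w:T. ✓
w: successors {y}; q ∨ ◇(p → q) there: y:T. ✓
y: successors {z}; q ∨ ◇(p → q) there: z:T. ✓
z: successors {v, y}; q ∨ ◇(p → q) there: v:T, y:T. ✓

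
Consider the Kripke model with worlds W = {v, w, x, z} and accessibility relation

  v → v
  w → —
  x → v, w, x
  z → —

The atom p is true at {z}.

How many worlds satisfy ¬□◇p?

2

v: □◇p is F. ✓
w: □◇p is T. ✗
x: □◇p is F. ✓
z: □◇p is T. ✗
Satisfying worlds: {v, x}.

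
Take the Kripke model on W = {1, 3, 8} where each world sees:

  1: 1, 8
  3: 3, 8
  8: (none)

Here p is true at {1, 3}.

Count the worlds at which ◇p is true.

1: successors {1, 8}; p there: 1:T, 8:F. ✓
3: successors {3, 8}; p there: 3:T, 8:F. ✓
8: no successors, so ◇p fails. ✗
Satisfying worlds: {1, 3}.

2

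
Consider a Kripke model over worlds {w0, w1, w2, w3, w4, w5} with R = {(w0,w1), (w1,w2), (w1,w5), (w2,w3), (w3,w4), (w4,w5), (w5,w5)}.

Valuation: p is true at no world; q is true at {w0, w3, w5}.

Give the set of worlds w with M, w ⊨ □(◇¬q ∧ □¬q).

w0: successors {w1}; ◇¬q ∧ □¬q there: w1:F. ✗
w1: successors {w2, w5}; ◇¬q ∧ □¬q there: w2:F, w5:F. ✗
w2: successors {w3}; ◇¬q ∧ □¬q there: w3:T. ✓
w3: successors {w4}; ◇¬q ∧ □¬q there: w4:F. ✗
w4: successors {w5}; ◇¬q ∧ □¬q there: w5:F. ✗
w5: successors {w5}; ◇¬q ∧ □¬q there: w5:F. ✗

{w2}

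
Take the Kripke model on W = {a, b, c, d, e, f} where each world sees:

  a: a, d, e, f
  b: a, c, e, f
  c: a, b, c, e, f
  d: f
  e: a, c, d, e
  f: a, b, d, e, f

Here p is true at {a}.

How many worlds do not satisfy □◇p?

a: successors {a, d, e, f}; ◇p there: a:T, d:F, e:T, f:T. ✗
b: successors {a, c, e, f}; ◇p there: a:T, c:T, e:T, f:T. ✓
c: successors {a, b, c, e, f}; ◇p there: a:T, b:T, c:T, e:T, f:T. ✓
d: successors {f}; ◇p there: f:T. ✓
e: successors {a, c, d, e}; ◇p there: a:T, c:T, d:F, e:T. ✗
f: successors {a, b, d, e, f}; ◇p there: a:T, b:T, d:F, e:T, f:T. ✗
Satisfying worlds: {b, c, d}.
So □◇p fails at the other 3 worlds.

3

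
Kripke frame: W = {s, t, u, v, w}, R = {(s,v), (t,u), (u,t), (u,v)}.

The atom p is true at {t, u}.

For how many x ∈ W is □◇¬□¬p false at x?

s: successors {v}; ◇¬□¬p there: v:F. ✗
t: successors {u}; ◇¬□¬p there: u:T. ✓
u: successors {t, v}; ◇¬□¬p there: t:T, v:F. ✗
v: no successors, so □◇¬□¬p holds vacuously. ✓
w: no successors, so □◇¬□¬p holds vacuously. ✓
Satisfying worlds: {t, v, w}.
So □◇¬□¬p fails at the other 2 worlds.

2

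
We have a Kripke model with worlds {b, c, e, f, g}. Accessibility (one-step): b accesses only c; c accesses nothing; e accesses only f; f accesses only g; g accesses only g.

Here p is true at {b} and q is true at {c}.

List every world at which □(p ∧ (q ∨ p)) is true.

{c}

b: successors {c}; p ∧ (q ∨ p) there: c:F. ✗
c: no successors, so □(p ∧ (q ∨ p)) holds vacuously. ✓
e: successors {f}; p ∧ (q ∨ p) there: f:F. ✗
f: successors {g}; p ∧ (q ∨ p) there: g:F. ✗
g: successors {g}; p ∧ (q ∨ p) there: g:F. ✗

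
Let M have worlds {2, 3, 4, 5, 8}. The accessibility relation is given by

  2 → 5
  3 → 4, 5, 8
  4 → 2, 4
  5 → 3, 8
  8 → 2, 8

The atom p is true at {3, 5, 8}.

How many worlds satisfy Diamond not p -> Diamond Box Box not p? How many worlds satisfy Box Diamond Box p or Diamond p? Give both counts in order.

2 and 5

For Diamond not p -> Diamond Box Box not p:
2: Diamond not p is F, Diamond Box Box not p is F. ✓
3: Diamond not p is T, Diamond Box Box not p is F. ✗
4: Diamond not p is T, Diamond Box Box not p is F. ✗
5: Diamond not p is F, Diamond Box Box not p is F. ✓
8: Diamond not p is T, Diamond Box Box not p is F. ✗
— 2 worlds.
For Box Diamond Box p or Diamond p:
2: Box Diamond Box p is F, Diamond p is T. ✓
3: Box Diamond Box p is F, Diamond p is T. ✓
4: Box Diamond Box p is T, Diamond p is F. ✓
5: Box Diamond Box p is T, Diamond p is T. ✓
8: Box Diamond Box p is T, Diamond p is T. ✓
— 5 worlds.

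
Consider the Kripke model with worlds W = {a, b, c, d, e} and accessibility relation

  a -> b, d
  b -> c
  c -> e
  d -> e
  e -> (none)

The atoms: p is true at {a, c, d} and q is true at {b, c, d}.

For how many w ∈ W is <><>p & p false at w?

4

a: <><>p is T, p is T. ✓
b: <><>p is F, p is F. ✗
c: <><>p is F, p is T. ✗
d: <><>p is F, p is T. ✗
e: <><>p is F, p is F. ✗
Satisfying worlds: {a}.
So <><>p & p fails at the other 4 worlds.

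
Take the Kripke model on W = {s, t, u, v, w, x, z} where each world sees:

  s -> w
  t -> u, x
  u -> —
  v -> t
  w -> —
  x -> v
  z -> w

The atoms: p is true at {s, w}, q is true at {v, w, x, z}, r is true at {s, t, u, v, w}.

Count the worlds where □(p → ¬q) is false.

2

s: successors {w}; p → ¬q there: w:F. ✗
t: successors {u, x}; p → ¬q there: u:T, x:T. ✓
u: no successors, so □(p → ¬q) holds vacuously. ✓
v: successors {t}; p → ¬q there: t:T. ✓
w: no successors, so □(p → ¬q) holds vacuously. ✓
x: successors {v}; p → ¬q there: v:T. ✓
z: successors {w}; p → ¬q there: w:F. ✗
Satisfying worlds: {t, u, v, w, x}.
So □(p → ¬q) fails at the other 2 worlds.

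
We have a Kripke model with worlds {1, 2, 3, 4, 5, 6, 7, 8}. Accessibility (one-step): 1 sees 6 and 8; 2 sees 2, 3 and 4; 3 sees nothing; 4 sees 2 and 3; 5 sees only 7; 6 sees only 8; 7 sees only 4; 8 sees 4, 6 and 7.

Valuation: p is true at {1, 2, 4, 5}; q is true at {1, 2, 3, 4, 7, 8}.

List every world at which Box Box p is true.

{3, 5}

1: successors {6, 8}; Box p there: 6:F, 8:F. ✗
2: successors {2, 3, 4}; Box p there: 2:F, 3:T, 4:F. ✗
3: no successors, so Box Box p holds vacuously. ✓
4: successors {2, 3}; Box p there: 2:F, 3:T. ✗
5: successors {7}; Box p there: 7:T. ✓
6: successors {8}; Box p there: 8:F. ✗
7: successors {4}; Box p there: 4:F. ✗
8: successors {4, 6, 7}; Box p there: 4:F, 6:F, 7:T. ✗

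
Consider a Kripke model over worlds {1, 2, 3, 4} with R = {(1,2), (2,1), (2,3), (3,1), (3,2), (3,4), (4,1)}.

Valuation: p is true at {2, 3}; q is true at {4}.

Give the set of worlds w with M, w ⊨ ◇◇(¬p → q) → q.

1: ◇◇(¬p → q) is T, q is F. ✗
2: ◇◇(¬p → q) is T, q is F. ✗
3: ◇◇(¬p → q) is T, q is F. ✗
4: ◇◇(¬p → q) is T, q is T. ✓

{4}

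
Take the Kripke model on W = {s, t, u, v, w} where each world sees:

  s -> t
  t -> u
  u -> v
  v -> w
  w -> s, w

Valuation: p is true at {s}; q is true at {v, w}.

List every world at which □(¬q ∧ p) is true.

∅

s: successors {t}; ¬q ∧ p there: t:F. ✗
t: successors {u}; ¬q ∧ p there: u:F. ✗
u: successors {v}; ¬q ∧ p there: v:F. ✗
v: successors {w}; ¬q ∧ p there: w:F. ✗
w: successors {s, w}; ¬q ∧ p there: s:T, w:F. ✗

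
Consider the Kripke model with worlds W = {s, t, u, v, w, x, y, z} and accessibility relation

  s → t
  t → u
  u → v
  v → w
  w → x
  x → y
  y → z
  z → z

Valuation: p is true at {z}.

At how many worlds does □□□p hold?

s: successors {t}; □□p there: t:F. ✗
t: successors {u}; □□p there: u:F. ✗
u: successors {v}; □□p there: v:F. ✗
v: successors {w}; □□p there: w:F. ✗
w: successors {x}; □□p there: x:T. ✓
x: successors {y}; □□p there: y:T. ✓
y: successors {z}; □□p there: z:T. ✓
z: successors {z}; □□p there: z:T. ✓
Satisfying worlds: {w, x, y, z}.

4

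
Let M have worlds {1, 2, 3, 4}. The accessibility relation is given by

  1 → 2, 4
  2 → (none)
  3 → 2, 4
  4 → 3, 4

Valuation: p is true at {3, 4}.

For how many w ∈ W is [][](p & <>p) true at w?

1: successors {2, 4}; [](p & <>p) there: 2:T, 4:T. ✓
2: no successors, so [][](p & <>p) holds vacuously. ✓
3: successors {2, 4}; [](p & <>p) there: 2:T, 4:T. ✓
4: successors {3, 4}; [](p & <>p) there: 3:F, 4:T. ✗
Satisfying worlds: {1, 2, 3}.

3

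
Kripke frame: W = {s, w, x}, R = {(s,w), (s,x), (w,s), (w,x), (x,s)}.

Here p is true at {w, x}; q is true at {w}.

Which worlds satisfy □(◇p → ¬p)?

s: successors {w, x}; ◇p → ¬p there: w:F, x:T. ✗
w: successors {s, x}; ◇p → ¬p there: s:T, x:T. ✓
x: successors {s}; ◇p → ¬p there: s:T. ✓

{w, x}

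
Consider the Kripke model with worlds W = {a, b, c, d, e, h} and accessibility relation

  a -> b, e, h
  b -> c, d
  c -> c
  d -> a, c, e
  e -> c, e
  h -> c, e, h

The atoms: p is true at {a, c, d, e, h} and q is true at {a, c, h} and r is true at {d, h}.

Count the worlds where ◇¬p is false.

5

a: successors {b, e, h}; ¬p there: b:T, e:F, h:F. ✓
b: successors {c, d}; ¬p there: c:F, d:F. ✗
c: successors {c}; ¬p there: c:F. ✗
d: successors {a, c, e}; ¬p there: a:F, c:F, e:F. ✗
e: successors {c, e}; ¬p there: c:F, e:F. ✗
h: successors {c, e, h}; ¬p there: c:F, e:F, h:F. ✗
Satisfying worlds: {a}.
So ◇¬p fails at the other 5 worlds.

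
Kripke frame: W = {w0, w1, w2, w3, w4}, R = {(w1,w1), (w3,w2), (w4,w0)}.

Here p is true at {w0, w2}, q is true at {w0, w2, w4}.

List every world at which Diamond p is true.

{w3, w4}

w0: no successors, so Diamond p fails. ✗
w1: successors {w1}; p there: w1:F. ✗
w2: no successors, so Diamond p fails. ✗
w3: successors {w2}; p there: w2:T. ✓
w4: successors {w0}; p there: w0:T. ✓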